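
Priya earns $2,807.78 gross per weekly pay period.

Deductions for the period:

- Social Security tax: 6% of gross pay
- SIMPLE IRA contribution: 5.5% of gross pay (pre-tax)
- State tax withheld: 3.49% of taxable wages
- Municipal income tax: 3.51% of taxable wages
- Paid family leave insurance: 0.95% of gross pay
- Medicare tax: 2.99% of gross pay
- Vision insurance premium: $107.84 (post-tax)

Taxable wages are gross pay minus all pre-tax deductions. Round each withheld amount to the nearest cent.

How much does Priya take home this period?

$2,080.69

SIMPLE IRA contribution: $2,807.78 × 0.055 = $154.43
Taxable wages = $2,807.78 − $154.43 = $2,653.35
State tax withheld: $2,653.35 × 0.0349 = $92.60
Municipal income tax: $2,653.35 × 0.0351 = $93.13
Social Security tax: $2,807.78 × 0.06 = $168.47
Medicare tax: $2,807.78 × 0.0299 = $83.95
Paid family leave insurance: $2,807.78 × 0.0095 = $26.67
Vision insurance premium: $107.84
Total deductions = $154.43 + $92.60 + $93.13 + $168.47 + $83.95 + $26.67 + $107.84 = $727.09
Net pay = $2,807.78 − $727.09 = $2,080.69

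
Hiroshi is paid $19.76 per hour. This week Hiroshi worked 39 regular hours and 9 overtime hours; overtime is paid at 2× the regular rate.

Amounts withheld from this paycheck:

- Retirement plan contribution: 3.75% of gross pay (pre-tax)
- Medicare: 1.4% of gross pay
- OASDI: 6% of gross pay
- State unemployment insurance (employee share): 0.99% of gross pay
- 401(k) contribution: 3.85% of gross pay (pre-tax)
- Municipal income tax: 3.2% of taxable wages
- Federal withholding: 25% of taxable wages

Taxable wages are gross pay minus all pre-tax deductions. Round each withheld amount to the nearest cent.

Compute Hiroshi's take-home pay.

Regular pay: 39 × $19.76 = $770.64
Overtime pay: 9 × $19.76 × 2 = $355.68
Gross pay = $770.64 + $355.68 = $1,126.32
401(k) contribution: $1,126.32 × 0.0385 = $43.36
Retirement plan contribution: $1,126.32 × 0.0375 = $42.24
Pre-tax total = $43.36 + $42.24 = $85.60
Taxable wages = $1,126.32 − $85.60 = $1,040.72
Federal withholding: $1,040.72 × 0.25 = $260.18
Municipal income tax: $1,040.72 × 0.032 = $33.30
Medicare: $1,126.32 × 0.014 = $15.77
State unemployment insurance (employee share): $1,126.32 × 0.0099 = $11.15
OASDI: $1,126.32 × 0.06 = $67.58
Total deductions = $43.36 + $42.24 + $260.18 + $33.30 + $15.77 + $11.15 + $67.58 = $473.58
Net pay = $1,126.32 − $473.58 = $652.74

$652.74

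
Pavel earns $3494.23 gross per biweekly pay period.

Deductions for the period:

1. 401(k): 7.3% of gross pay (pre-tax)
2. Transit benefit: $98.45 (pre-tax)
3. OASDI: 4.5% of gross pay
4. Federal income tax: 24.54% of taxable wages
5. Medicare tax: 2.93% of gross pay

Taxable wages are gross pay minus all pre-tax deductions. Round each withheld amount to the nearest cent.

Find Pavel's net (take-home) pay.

$2110.35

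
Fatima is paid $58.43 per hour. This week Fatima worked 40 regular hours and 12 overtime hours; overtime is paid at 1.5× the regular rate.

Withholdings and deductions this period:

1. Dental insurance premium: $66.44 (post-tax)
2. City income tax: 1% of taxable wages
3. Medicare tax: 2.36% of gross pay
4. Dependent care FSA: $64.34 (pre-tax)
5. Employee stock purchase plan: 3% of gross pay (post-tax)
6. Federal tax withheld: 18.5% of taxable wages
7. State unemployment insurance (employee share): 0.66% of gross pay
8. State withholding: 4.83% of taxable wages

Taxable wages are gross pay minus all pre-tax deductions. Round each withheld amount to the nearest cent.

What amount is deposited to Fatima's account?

Regular pay: 40 × $58.43 = $2,337.20
Overtime pay: 12 × $58.43 × 1.5 = $1,051.74
Gross pay = $2,337.20 + $1,051.74 = $3,388.94
Dependent care FSA: $64.34
Taxable wages = $3,388.94 − $64.34 = $3,324.60
City income tax: $3,324.60 × 0.01 = $33.25
Federal tax withheld: $3,324.60 × 0.185 = $615.05
State withholding: $3,324.60 × 0.0483 = $160.58
Medicare tax: $3,388.94 × 0.0236 = $79.98
State unemployment insurance (employee share): $3,388.94 × 0.0066 = $22.37
Dental insurance premium: $66.44
Employee stock purchase plan: $3,388.94 × 0.03 = $101.67
Total deductions = $64.34 + $33.25 + $615.05 + $160.58 + $79.98 + $22.37 + $66.44 + $101.67 = $1,143.68
Net pay = $3,388.94 − $1,143.68 = $2,245.26

$2,245.26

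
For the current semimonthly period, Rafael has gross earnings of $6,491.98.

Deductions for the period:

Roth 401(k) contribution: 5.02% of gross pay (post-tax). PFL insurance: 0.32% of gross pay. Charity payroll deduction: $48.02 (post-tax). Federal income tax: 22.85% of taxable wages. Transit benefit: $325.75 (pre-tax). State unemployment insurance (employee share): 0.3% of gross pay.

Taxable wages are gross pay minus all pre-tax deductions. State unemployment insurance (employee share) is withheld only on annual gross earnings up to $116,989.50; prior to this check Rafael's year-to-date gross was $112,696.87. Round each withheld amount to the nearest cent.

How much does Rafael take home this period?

$4,349.68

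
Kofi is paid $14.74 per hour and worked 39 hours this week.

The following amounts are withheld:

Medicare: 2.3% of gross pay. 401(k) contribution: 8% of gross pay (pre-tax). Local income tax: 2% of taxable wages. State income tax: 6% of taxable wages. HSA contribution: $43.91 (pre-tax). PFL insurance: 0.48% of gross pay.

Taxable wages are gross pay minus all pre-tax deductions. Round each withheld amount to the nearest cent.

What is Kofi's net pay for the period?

Gross pay: 39 × $14.74 = $574.86
HSA contribution: $43.91
401(k) contribution: $574.86 × 0.08 = $45.99
Pre-tax total = $43.91 + $45.99 = $89.90
Taxable wages = $574.86 − $89.90 = $484.96
State income tax: $484.96 × 0.06 = $29.10
Local income tax: $484.96 × 0.02 = $9.70
PFL insurance: $574.86 × 0.0048 = $2.76
Medicare: $574.86 × 0.023 = $13.22
Total deductions = $43.91 + $45.99 + $29.10 + $9.70 + $2.76 + $13.22 = $144.68
Net pay = $574.86 − $144.68 = $430.18

$430.18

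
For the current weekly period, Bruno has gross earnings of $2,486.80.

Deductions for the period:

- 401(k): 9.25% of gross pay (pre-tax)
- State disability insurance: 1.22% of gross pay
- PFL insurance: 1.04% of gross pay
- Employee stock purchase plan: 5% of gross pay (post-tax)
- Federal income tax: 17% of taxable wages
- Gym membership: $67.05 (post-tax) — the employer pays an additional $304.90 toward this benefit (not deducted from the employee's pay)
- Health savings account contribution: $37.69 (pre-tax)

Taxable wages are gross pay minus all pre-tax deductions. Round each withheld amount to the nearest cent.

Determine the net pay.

401(k): $2,486.80 × 0.0925 = $230.03
Health savings account contribution: $37.69
Pre-tax total = $230.03 + $37.69 = $267.72
Taxable wages = $2,486.80 − $267.72 = $2,219.08
Federal income tax: $2,219.08 × 0.17 = $377.24
State disability insurance: $2,486.80 × 0.0122 = $30.34
PFL insurance: $2,486.80 × 0.0104 = $25.86
Employee stock purchase plan: $2,486.80 × 0.05 = $124.34
Gym membership: $67.05
(Employer's $304.90 toward gym membership is not withheld from the employee.)
Total deductions = $230.03 + $37.69 + $377.24 + $30.34 + $25.86 + $124.34 + $67.05 = $892.55
Net pay = $2,486.80 − $892.55 = $1,594.25

$1,594.25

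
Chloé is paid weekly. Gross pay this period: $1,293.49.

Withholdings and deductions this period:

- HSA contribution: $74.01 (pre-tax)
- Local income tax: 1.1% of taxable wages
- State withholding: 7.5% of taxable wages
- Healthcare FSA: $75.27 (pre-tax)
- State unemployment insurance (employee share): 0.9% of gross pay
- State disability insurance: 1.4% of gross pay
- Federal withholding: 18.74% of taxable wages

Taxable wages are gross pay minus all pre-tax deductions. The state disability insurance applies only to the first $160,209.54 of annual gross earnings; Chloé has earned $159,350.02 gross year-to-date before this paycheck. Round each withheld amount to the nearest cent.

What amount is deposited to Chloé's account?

$807.71

Healthcare FSA: $75.27
HSA contribution: $74.01
Pre-tax total = $75.27 + $74.01 = $149.28
Taxable wages = $1,293.49 − $149.28 = $1,144.21
Federal withholding: $1,144.21 × 0.1874 = $214.42
State withholding: $1,144.21 × 0.075 = $85.82
Local income tax: $1,144.21 × 0.011 = $12.59
State disability insurance: only $160,209.54 − $159,350.02 = $859.52 of this check is subject → $859.52 × 0.014 = $12.03
State unemployment insurance (employee share): $1,293.49 × 0.009 = $11.64
Total deductions = $75.27 + $74.01 + $214.42 + $85.82 + $12.59 + $12.03 + $11.64 = $485.78
Net pay = $1,293.49 − $485.78 = $807.71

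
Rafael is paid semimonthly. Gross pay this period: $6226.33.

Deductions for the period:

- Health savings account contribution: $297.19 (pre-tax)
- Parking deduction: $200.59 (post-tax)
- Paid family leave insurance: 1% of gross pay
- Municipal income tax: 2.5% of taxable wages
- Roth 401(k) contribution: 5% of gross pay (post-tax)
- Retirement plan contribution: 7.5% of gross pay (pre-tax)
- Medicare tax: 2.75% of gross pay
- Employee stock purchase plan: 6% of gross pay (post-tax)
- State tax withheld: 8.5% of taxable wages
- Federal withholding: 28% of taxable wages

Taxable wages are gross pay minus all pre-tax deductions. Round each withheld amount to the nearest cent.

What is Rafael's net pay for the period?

$2212.96

Health savings account contribution: $297.19
Retirement plan contribution: $6226.33 × 0.075 = $466.97
Pre-tax total = $297.19 + $466.97 = $764.16
Taxable wages = $6226.33 − $764.16 = $5462.17
Municipal income tax: $5462.17 × 0.025 = $136.55
State tax withheld: $5462.17 × 0.085 = $464.28
Federal withholding: $5462.17 × 0.28 = $1529.41
Medicare tax: $6226.33 × 0.0275 = $171.22
Paid family leave insurance: $6226.33 × 0.01 = $62.26
Roth 401(k) contribution: $6226.33 × 0.05 = $311.32
Employee stock purchase plan: $6226.33 × 0.06 = $373.58
Parking deduction: $200.59
Total deductions = $297.19 + $466.97 + $136.55 + $464.28 + $1529.41 + $171.22 + $62.26 + $311.32 + $373.58 + $200.59 = $4013.37
Net pay = $6226.33 − $4013.37 = $2212.96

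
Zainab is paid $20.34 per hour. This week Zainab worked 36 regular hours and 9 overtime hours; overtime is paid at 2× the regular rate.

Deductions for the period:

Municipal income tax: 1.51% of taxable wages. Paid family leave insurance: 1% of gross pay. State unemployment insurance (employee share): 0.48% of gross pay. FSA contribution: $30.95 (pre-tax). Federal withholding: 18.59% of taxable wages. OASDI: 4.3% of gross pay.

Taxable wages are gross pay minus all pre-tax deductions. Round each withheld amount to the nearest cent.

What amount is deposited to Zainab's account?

Regular pay: 36 × $20.34 = $732.24
Overtime pay: 9 × $20.34 × 2 = $366.12
Gross pay = $732.24 + $366.12 = $1,098.36
FSA contribution: $30.95
Taxable wages = $1,098.36 − $30.95 = $1,067.41
Municipal income tax: $1,067.41 × 0.0151 = $16.12
Federal withholding: $1,067.41 × 0.1859 = $198.43
State unemployment insurance (employee share): $1,098.36 × 0.0048 = $5.27
Paid family leave insurance: $1,098.36 × 0.01 = $10.98
OASDI: $1,098.36 × 0.043 = $47.23
Total deductions = $30.95 + $16.12 + $198.43 + $5.27 + $10.98 + $47.23 = $308.98
Net pay = $1,098.36 − $308.98 = $789.38

$789.38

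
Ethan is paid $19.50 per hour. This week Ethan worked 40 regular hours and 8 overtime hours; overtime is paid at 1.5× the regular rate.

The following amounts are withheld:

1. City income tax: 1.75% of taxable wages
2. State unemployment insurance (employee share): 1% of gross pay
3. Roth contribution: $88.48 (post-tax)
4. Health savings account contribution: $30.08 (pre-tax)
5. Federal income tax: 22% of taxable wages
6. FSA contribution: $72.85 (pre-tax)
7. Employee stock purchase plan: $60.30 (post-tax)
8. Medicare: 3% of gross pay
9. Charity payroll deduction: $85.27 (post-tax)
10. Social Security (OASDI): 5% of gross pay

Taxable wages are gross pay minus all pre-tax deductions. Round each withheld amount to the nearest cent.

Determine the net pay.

$369.38

Regular pay: 40 × $19.50 = $780.00
Overtime pay: 8 × $19.50 × 1.5 = $234.00
Gross pay = $780.00 + $234.00 = $1,014.00
Health savings account contribution: $30.08
FSA contribution: $72.85
Pre-tax total = $30.08 + $72.85 = $102.93
Taxable wages = $1,014.00 − $102.93 = $911.07
Federal income tax: $911.07 × 0.22 = $200.44
City income tax: $911.07 × 0.0175 = $15.94
State unemployment insurance (employee share): $1,014.00 × 0.01 = $10.14
Social Security (OASDI): $1,014.00 × 0.05 = $50.70
Medicare: $1,014.00 × 0.03 = $30.42
Roth contribution: $88.48
Employee stock purchase plan: $60.30
Charity payroll deduction: $85.27
Total deductions = $30.08 + $72.85 + $200.44 + $15.94 + $10.14 + $50.70 + $30.42 + $88.48 + $60.30 + $85.27 = $644.62
Net pay = $1,014.00 − $644.62 = $369.38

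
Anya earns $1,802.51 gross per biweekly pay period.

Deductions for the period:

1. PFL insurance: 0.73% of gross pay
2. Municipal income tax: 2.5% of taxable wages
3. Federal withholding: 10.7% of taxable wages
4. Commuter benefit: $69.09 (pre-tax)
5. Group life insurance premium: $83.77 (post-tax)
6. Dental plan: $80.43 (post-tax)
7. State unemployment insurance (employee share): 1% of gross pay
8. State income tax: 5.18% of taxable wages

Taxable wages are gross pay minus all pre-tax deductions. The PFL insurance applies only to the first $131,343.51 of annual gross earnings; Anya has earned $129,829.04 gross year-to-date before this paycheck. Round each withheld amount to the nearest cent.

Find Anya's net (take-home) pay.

Commuter benefit: $69.09
Taxable wages = $1,802.51 − $69.09 = $1,733.42
Federal withholding: $1,733.42 × 0.107 = $185.48
State income tax: $1,733.42 × 0.0518 = $89.79
Municipal income tax: $1,733.42 × 0.025 = $43.34
State unemployment insurance (employee share): $1,802.51 × 0.01 = $18.03
PFL insurance: only $131,343.51 − $129,829.04 = $1,514.47 of this check is subject → $1,514.47 × 0.0073 = $11.06
Dental plan: $80.43
Group life insurance premium: $83.77
Total deductions = $69.09 + $185.48 + $89.79 + $43.34 + $18.03 + $11.06 + $80.43 + $83.77 = $580.99
Net pay = $1,802.51 − $580.99 = $1,221.52

$1,221.52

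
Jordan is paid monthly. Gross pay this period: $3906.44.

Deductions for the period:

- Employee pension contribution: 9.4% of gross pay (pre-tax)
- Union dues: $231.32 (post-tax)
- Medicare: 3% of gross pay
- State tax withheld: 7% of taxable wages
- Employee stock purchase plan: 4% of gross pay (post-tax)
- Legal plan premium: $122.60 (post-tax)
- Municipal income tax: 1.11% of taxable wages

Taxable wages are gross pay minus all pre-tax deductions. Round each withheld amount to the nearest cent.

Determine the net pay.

Employee pension contribution: $3906.44 × 0.094 = $367.21
Taxable wages = $3906.44 − $367.21 = $3539.23
Municipal income tax: $3539.23 × 0.0111 = $39.29
State tax withheld: $3539.23 × 0.07 = $247.75
Medicare: $3906.44 × 0.03 = $117.19
Union dues: $231.32
Employee stock purchase plan: $3906.44 × 0.04 = $156.26
Legal plan premium: $122.60
Total deductions = $367.21 + $39.29 + $247.75 + $117.19 + $231.32 + $156.26 + $122.60 = $1281.62
Net pay = $3906.44 − $1281.62 = $2624.82

$2624.82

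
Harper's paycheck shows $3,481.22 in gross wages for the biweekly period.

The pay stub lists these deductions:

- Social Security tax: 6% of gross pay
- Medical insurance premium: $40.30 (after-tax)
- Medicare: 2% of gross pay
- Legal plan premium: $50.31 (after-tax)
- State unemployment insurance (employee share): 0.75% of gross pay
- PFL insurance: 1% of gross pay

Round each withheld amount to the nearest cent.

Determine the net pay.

PFL insurance: $3,481.22 × 0.01 = $34.81
Social Security tax: $3,481.22 × 0.06 = $208.87
Medicare: $3,481.22 × 0.02 = $69.62
State unemployment insurance (employee share): $3,481.22 × 0.0075 = $26.11
Medical insurance premium: $40.30
Legal plan premium: $50.31
Total deductions = $34.81 + $208.87 + $69.62 + $26.11 + $40.30 + $50.31 = $430.02
Net pay = $3,481.22 − $430.02 = $3,051.20

$3,051.20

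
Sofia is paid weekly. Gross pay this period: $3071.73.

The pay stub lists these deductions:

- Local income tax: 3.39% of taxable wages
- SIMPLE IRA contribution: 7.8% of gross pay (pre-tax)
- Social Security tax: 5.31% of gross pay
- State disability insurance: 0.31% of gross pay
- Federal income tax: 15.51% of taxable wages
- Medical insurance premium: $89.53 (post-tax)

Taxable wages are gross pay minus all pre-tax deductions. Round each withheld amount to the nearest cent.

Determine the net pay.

$2034.71

SIMPLE IRA contribution: $3071.73 × 0.078 = $239.59
Taxable wages = $3071.73 − $239.59 = $2832.14
Local income tax: $2832.14 × 0.0339 = $96.01
Federal income tax: $2832.14 × 0.1551 = $439.26
Social Security tax: $3071.73 × 0.0531 = $163.11
State disability insurance: $3071.73 × 0.0031 = $9.52
Medical insurance premium: $89.53
Total deductions = $239.59 + $96.01 + $439.26 + $163.11 + $9.52 + $89.53 = $1037.02
Net pay = $3071.73 − $1037.02 = $2034.71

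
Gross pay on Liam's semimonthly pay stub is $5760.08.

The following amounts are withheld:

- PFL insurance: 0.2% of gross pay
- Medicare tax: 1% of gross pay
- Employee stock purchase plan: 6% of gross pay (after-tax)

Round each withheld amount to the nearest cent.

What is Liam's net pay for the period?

PFL insurance: $5760.08 × 0.002 = $11.52
Medicare tax: $5760.08 × 0.01 = $57.60
Employee stock purchase plan: $5760.08 × 0.06 = $345.60
Total deductions = $11.52 + $57.60 + $345.60 = $414.72
Net pay = $5760.08 − $414.72 = $5345.36

$5345.36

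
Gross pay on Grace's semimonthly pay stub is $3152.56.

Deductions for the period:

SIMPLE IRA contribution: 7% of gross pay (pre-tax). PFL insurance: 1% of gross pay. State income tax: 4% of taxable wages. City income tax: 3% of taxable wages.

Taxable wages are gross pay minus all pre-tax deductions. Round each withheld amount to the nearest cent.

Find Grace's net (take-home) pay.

$2695.11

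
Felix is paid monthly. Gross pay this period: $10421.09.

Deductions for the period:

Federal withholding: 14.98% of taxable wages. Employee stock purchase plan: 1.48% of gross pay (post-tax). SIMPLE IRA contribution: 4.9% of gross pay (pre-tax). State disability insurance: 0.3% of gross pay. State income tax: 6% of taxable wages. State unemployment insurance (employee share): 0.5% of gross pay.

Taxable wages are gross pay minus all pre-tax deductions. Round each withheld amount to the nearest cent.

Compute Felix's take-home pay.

SIMPLE IRA contribution: $10421.09 × 0.049 = $510.63
Taxable wages = $10421.09 − $510.63 = $9910.46
State income tax: $9910.46 × 0.06 = $594.63
Federal withholding: $9910.46 × 0.1498 = $1484.59
State disability insurance: $10421.09 × 0.003 = $31.26
State unemployment insurance (employee share): $10421.09 × 0.005 = $52.11
Employee stock purchase plan: $10421.09 × 0.0148 = $154.23
Total deductions = $510.63 + $594.63 + $1484.59 + $31.26 + $52.11 + $154.23 = $2827.45
Net pay = $10421.09 − $2827.45 = $7593.64

$7593.64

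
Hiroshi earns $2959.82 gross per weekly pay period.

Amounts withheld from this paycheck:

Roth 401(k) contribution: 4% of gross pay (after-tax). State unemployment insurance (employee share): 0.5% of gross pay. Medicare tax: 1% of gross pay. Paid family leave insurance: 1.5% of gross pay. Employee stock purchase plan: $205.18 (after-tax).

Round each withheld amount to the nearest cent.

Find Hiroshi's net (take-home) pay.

Paid family leave insurance: $2959.82 × 0.015 = $44.40
State unemployment insurance (employee share): $2959.82 × 0.005 = $14.80
Medicare tax: $2959.82 × 0.01 = $29.60
Roth 401(k) contribution: $2959.82 × 0.04 = $118.39
Employee stock purchase plan: $205.18
Total deductions = $44.40 + $14.80 + $29.60 + $118.39 + $205.18 = $412.37
Net pay = $2959.82 − $412.37 = $2547.45

$2547.45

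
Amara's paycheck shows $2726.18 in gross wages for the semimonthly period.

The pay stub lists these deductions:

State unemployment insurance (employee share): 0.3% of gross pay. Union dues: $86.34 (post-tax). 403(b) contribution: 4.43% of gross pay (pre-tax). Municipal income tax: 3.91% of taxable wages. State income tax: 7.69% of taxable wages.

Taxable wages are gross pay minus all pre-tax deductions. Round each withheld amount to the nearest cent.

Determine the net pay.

$2208.66

403(b) contribution: $2726.18 × 0.0443 = $120.77
Taxable wages = $2726.18 − $120.77 = $2605.41
Municipal income tax: $2605.41 × 0.0391 = $101.87
State income tax: $2605.41 × 0.0769 = $200.36
State unemployment insurance (employee share): $2726.18 × 0.003 = $8.18
Union dues: $86.34
Total deductions = $120.77 + $101.87 + $200.36 + $8.18 + $86.34 = $517.52
Net pay = $2726.18 − $517.52 = $2208.66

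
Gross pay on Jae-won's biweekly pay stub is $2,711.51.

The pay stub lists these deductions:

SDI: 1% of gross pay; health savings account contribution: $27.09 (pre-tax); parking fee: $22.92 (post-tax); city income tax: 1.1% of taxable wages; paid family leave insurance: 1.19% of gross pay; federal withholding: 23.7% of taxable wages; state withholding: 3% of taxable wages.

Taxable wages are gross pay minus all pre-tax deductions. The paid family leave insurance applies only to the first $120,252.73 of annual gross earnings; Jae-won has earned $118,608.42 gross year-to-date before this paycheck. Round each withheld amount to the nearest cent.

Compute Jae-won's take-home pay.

Health savings account contribution: $27.09
Taxable wages = $2,711.51 − $27.09 = $2,684.42
Federal withholding: $2,684.42 × 0.237 = $636.21
City income tax: $2,684.42 × 0.011 = $29.53
State withholding: $2,684.42 × 0.03 = $80.53
Paid family leave insurance: only $120,252.73 − $118,608.42 = $1,644.31 of this check is subject → $1,644.31 × 0.0119 = $19.57
SDI: $2,711.51 × 0.01 = $27.12
Parking fee: $22.92
Total deductions = $27.09 + $636.21 + $29.53 + $80.53 + $19.57 + $27.12 + $22.92 = $842.97
Net pay = $2,711.51 − $842.97 = $1,868.54

$1,868.54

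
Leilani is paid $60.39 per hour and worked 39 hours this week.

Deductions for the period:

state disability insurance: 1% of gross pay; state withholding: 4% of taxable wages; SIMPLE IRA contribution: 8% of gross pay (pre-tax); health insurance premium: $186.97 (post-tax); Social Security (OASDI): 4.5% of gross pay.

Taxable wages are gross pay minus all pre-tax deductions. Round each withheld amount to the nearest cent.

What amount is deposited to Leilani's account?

Gross pay: 39 × $60.39 = $2,355.21
SIMPLE IRA contribution: $2,355.21 × 0.08 = $188.42
Taxable wages = $2,355.21 − $188.42 = $2,166.79
State withholding: $2,166.79 × 0.04 = $86.67
State disability insurance: $2,355.21 × 0.01 = $23.55
Social Security (OASDI): $2,355.21 × 0.045 = $105.98
Health insurance premium: $186.97
Total deductions = $188.42 + $86.67 + $23.55 + $105.98 + $186.97 = $591.59
Net pay = $2,355.21 − $591.59 = $1,763.62

$1,763.62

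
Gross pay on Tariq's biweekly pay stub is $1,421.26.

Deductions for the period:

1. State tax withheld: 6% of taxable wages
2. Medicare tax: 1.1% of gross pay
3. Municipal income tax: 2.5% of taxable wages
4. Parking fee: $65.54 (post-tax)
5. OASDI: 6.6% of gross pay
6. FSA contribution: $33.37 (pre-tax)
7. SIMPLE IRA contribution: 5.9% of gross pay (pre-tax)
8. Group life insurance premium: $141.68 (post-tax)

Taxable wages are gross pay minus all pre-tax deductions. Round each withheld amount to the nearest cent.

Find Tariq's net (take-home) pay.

$876.55

SIMPLE IRA contribution: $1,421.26 × 0.059 = $83.85
FSA contribution: $33.37
Pre-tax total = $83.85 + $33.37 = $117.22
Taxable wages = $1,421.26 − $117.22 = $1,304.04
Municipal income tax: $1,304.04 × 0.025 = $32.60
State tax withheld: $1,304.04 × 0.06 = $78.24
OASDI: $1,421.26 × 0.066 = $93.80
Medicare tax: $1,421.26 × 0.011 = $15.63
Parking fee: $65.54
Group life insurance premium: $141.68
Total deductions = $83.85 + $33.37 + $32.60 + $78.24 + $93.80 + $15.63 + $65.54 + $141.68 = $544.71
Net pay = $1,421.26 − $544.71 = $876.55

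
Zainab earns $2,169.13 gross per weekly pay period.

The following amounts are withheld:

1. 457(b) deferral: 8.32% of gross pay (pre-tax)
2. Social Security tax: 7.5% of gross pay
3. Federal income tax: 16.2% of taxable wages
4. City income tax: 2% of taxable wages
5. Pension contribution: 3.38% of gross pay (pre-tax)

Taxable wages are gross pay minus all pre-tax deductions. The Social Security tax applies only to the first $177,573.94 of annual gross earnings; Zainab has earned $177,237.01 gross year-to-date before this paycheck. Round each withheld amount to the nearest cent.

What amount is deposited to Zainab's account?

Pension contribution: $2,169.13 × 0.0338 = $73.32
457(b) deferral: $2,169.13 × 0.0832 = $180.47
Pre-tax total = $73.32 + $180.47 = $253.79
Taxable wages = $2,169.13 − $253.79 = $1,915.34
City income tax: $1,915.34 × 0.02 = $38.31
Federal income tax: $1,915.34 × 0.162 = $310.29
Social Security tax: only $177,573.94 − $177,237.01 = $336.93 of this check is subject → $336.93 × 0.075 = $25.27
Total deductions = $73.32 + $180.47 + $38.31 + $310.29 + $25.27 = $627.66
Net pay = $2,169.13 − $627.66 = $1,541.47

$1,541.47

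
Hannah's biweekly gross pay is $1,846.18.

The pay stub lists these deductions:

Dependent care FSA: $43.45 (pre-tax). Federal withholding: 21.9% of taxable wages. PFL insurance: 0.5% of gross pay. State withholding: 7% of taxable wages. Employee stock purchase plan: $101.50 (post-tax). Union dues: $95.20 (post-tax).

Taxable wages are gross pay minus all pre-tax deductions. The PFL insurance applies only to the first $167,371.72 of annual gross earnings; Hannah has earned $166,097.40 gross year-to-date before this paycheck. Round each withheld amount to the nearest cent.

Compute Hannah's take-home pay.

Dependent care FSA: $43.45
Taxable wages = $1,846.18 − $43.45 = $1,802.73
Federal withholding: $1,802.73 × 0.219 = $394.80
State withholding: $1,802.73 × 0.07 = $126.19
PFL insurance: only $167,371.72 − $166,097.40 = $1,274.32 of this check is subject → $1,274.32 × 0.005 = $6.37
Union dues: $95.20
Employee stock purchase plan: $101.50
Total deductions = $43.45 + $394.80 + $126.19 + $6.37 + $95.20 + $101.50 = $767.51
Net pay = $1,846.18 − $767.51 = $1,078.67

$1,078.67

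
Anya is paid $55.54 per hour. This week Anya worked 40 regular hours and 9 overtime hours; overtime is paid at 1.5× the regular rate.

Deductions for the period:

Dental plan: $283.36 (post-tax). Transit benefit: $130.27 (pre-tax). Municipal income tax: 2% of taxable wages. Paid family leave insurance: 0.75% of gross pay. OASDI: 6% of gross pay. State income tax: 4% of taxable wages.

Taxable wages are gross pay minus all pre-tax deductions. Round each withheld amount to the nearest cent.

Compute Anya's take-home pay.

Regular pay: 40 × $55.54 = $2,221.60
Overtime pay: 9 × $55.54 × 1.5 = $749.79
Gross pay = $2,221.60 + $749.79 = $2,971.39
Transit benefit: $130.27
Taxable wages = $2,971.39 − $130.27 = $2,841.12
State income tax: $2,841.12 × 0.04 = $113.64
Municipal income tax: $2,841.12 × 0.02 = $56.82
OASDI: $2,971.39 × 0.06 = $178.28
Paid family leave insurance: $2,971.39 × 0.0075 = $22.29
Dental plan: $283.36
Total deductions = $130.27 + $113.64 + $56.82 + $178.28 + $22.29 + $283.36 = $784.66
Net pay = $2,971.39 − $784.66 = $2,186.73

$2,186.73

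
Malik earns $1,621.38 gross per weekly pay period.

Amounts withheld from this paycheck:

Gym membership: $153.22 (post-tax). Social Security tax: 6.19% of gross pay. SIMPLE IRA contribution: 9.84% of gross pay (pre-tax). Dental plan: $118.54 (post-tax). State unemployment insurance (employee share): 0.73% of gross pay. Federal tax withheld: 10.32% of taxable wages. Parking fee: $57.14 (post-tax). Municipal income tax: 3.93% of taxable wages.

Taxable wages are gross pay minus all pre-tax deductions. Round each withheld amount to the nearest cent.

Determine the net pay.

$812.43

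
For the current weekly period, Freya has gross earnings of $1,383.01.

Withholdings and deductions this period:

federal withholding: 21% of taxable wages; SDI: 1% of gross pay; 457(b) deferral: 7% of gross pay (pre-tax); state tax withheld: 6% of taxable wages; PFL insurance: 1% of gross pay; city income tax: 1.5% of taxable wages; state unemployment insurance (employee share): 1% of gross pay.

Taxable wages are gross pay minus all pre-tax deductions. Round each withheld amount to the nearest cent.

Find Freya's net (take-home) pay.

457(b) deferral: $1,383.01 × 0.07 = $96.81
Taxable wages = $1,383.01 − $96.81 = $1,286.20
City income tax: $1,286.20 × 0.015 = $19.29
State tax withheld: $1,286.20 × 0.06 = $77.17
Federal withholding: $1,286.20 × 0.21 = $270.10
SDI: $1,383.01 × 0.01 = $13.83
PFL insurance: $1,383.01 × 0.01 = $13.83
State unemployment insurance (employee share): $1,383.01 × 0.01 = $13.83
Total deductions = $96.81 + $19.29 + $77.17 + $270.10 + $13.83 + $13.83 + $13.83 = $504.86
Net pay = $1,383.01 − $504.86 = $878.15

$878.15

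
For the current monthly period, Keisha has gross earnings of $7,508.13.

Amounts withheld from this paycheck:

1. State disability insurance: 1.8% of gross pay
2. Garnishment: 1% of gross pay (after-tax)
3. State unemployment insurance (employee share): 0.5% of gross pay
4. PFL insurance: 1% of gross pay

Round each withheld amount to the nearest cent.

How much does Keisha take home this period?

$7,185.28

State disability insurance: $7,508.13 × 0.018 = $135.15
PFL insurance: $7,508.13 × 0.01 = $75.08
State unemployment insurance (employee share): $7,508.13 × 0.005 = $37.54
Garnishment: $7,508.13 × 0.01 = $75.08
Total deductions = $135.15 + $75.08 + $37.54 + $75.08 = $322.85
Net pay = $7,508.13 − $322.85 = $7,185.28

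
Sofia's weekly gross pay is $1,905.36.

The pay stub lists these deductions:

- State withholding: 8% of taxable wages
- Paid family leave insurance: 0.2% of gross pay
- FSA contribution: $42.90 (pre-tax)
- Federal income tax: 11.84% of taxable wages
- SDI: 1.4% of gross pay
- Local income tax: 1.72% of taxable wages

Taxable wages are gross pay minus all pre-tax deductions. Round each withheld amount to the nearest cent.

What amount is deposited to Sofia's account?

$1,430.42

FSA contribution: $42.90
Taxable wages = $1,905.36 − $42.90 = $1,862.46
Federal income tax: $1,862.46 × 0.1184 = $220.52
Local income tax: $1,862.46 × 0.0172 = $32.03
State withholding: $1,862.46 × 0.08 = $149.00
SDI: $1,905.36 × 0.014 = $26.68
Paid family leave insurance: $1,905.36 × 0.002 = $3.81
Total deductions = $42.90 + $220.52 + $32.03 + $149.00 + $26.68 + $3.81 = $474.94
Net pay = $1,905.36 − $474.94 = $1,430.42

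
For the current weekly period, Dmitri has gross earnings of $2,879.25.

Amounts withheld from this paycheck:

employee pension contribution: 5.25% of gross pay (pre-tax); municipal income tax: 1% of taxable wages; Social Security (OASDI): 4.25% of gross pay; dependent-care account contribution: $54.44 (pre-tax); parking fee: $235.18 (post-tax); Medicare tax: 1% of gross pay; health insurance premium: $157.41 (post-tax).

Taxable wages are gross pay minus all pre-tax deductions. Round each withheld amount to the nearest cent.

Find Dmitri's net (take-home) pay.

$2,103.16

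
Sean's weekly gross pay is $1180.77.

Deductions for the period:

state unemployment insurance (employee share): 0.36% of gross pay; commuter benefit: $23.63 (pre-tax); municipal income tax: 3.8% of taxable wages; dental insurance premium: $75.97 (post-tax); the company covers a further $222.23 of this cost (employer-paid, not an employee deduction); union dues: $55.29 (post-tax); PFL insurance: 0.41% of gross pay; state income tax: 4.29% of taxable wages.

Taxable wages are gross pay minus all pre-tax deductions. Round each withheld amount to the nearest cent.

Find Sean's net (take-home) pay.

$923.18

Commuter benefit: $23.63
Taxable wages = $1180.77 − $23.63 = $1157.14
Municipal income tax: $1157.14 × 0.038 = $43.97
State income tax: $1157.14 × 0.0429 = $49.64
PFL insurance: $1180.77 × 0.0041 = $4.84
State unemployment insurance (employee share): $1180.77 × 0.0036 = $4.25
Dental insurance premium: $75.97
Union dues: $55.29
(Employer's $222.23 toward dental insurance premium is not withheld from the employee.)
Total deductions = $23.63 + $43.97 + $49.64 + $4.84 + $4.25 + $75.97 + $55.29 = $257.59
Net pay = $1180.77 − $257.59 = $923.18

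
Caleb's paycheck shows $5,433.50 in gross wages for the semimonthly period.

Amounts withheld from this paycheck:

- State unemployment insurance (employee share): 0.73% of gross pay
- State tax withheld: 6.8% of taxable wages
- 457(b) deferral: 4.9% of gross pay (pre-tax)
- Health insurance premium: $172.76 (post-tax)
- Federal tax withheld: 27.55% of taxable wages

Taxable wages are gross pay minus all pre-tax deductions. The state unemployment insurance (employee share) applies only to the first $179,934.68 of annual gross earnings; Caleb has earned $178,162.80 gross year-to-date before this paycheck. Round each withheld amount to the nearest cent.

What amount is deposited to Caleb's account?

457(b) deferral: $5,433.50 × 0.049 = $266.24
Taxable wages = $5,433.50 − $266.24 = $5,167.26
Federal tax withheld: $5,167.26 × 0.2755 = $1,423.58
State tax withheld: $5,167.26 × 0.068 = $351.37
State unemployment insurance (employee share): only $179,934.68 − $178,162.80 = $1,771.88 of this check is subject → $1,771.88 × 0.0073 = $12.93
Health insurance premium: $172.76
Total deductions = $266.24 + $1,423.58 + $351.37 + $12.93 + $172.76 = $2,226.88
Net pay = $5,433.50 − $2,226.88 = $3,206.62

$3,206.62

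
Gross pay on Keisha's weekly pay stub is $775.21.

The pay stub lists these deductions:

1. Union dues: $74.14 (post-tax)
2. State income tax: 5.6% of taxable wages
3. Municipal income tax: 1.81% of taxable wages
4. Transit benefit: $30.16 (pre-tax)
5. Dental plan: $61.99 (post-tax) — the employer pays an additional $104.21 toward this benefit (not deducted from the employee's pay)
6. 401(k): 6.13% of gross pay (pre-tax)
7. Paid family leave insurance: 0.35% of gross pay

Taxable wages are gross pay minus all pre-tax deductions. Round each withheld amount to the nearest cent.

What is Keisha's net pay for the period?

$507.00

Transit benefit: $30.16
401(k): $775.21 × 0.0613 = $47.52
Pre-tax total = $30.16 + $47.52 = $77.68
Taxable wages = $775.21 − $77.68 = $697.53
Municipal income tax: $697.53 × 0.0181 = $12.63
State income tax: $697.53 × 0.056 = $39.06
Paid family leave insurance: $775.21 × 0.0035 = $2.71
Dental plan: $61.99
Union dues: $74.14
(Employer's $104.21 toward dental plan is not withheld from the employee.)
Total deductions = $30.16 + $47.52 + $12.63 + $39.06 + $2.71 + $61.99 + $74.14 = $268.21
Net pay = $775.21 − $268.21 = $507.00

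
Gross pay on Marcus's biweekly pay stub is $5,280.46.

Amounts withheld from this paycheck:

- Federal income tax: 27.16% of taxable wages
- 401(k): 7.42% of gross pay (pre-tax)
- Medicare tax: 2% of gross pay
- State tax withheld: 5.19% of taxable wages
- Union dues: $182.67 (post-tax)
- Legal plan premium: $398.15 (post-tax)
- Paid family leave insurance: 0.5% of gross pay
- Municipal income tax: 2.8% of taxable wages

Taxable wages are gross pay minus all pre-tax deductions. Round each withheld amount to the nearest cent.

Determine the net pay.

401(k): $5,280.46 × 0.0742 = $391.81
Taxable wages = $5,280.46 − $391.81 = $4,888.65
Federal income tax: $4,888.65 × 0.2716 = $1,327.76
State tax withheld: $4,888.65 × 0.0519 = $253.72
Municipal income tax: $4,888.65 × 0.028 = $136.88
Medicare tax: $5,280.46 × 0.02 = $105.61
Paid family leave insurance: $5,280.46 × 0.005 = $26.40
Legal plan premium: $398.15
Union dues: $182.67
Total deductions = $391.81 + $1,327.76 + $253.72 + $136.88 + $105.61 + $26.40 + $398.15 + $182.67 = $2,823.00
Net pay = $5,280.46 − $2,823.00 = $2,457.46

$2,457.46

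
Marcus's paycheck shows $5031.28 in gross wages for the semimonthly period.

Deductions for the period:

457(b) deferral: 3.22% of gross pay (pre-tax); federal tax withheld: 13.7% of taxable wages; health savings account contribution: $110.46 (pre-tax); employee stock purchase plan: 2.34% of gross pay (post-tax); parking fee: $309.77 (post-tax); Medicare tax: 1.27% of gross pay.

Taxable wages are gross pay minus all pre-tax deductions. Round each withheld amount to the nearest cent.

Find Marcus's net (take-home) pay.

$3615.45

Health savings account contribution: $110.46
457(b) deferral: $5031.28 × 0.0322 = $162.01
Pre-tax total = $110.46 + $162.01 = $272.47
Taxable wages = $5031.28 − $272.47 = $4758.81
Federal tax withheld: $4758.81 × 0.137 = $651.96
Medicare tax: $5031.28 × 0.0127 = $63.90
Parking fee: $309.77
Employee stock purchase plan: $5031.28 × 0.0234 = $117.73
Total deductions = $110.46 + $162.01 + $651.96 + $63.90 + $309.77 + $117.73 = $1415.83
Net pay = $5031.28 − $1415.83 = $3615.45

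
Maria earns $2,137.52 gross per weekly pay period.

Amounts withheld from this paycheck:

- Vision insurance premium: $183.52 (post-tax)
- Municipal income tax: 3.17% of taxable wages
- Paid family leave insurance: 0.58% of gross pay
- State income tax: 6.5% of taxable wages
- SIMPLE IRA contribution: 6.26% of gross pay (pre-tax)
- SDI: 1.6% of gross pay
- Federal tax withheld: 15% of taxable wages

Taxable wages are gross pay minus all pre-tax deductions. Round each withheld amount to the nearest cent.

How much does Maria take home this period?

SIMPLE IRA contribution: $2,137.52 × 0.0626 = $133.81
Taxable wages = $2,137.52 − $133.81 = $2,003.71
Federal tax withheld: $2,003.71 × 0.15 = $300.56
State income tax: $2,003.71 × 0.065 = $130.24
Municipal income tax: $2,003.71 × 0.0317 = $63.52
Paid family leave insurance: $2,137.52 × 0.0058 = $12.40
SDI: $2,137.52 × 0.016 = $34.20
Vision insurance premium: $183.52
Total deductions = $133.81 + $300.56 + $130.24 + $63.52 + $12.40 + $34.20 + $183.52 = $858.25
Net pay = $2,137.52 − $858.25 = $1,279.27

$1,279.27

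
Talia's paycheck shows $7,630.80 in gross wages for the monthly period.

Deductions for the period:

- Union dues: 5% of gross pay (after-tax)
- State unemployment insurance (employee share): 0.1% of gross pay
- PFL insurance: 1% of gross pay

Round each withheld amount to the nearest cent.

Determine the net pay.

$7,165.32

PFL insurance: $7,630.80 × 0.01 = $76.31
State unemployment insurance (employee share): $7,630.80 × 0.001 = $7.63
Union dues: $7,630.80 × 0.05 = $381.54
Total deductions = $76.31 + $7.63 + $381.54 = $465.48
Net pay = $7,630.80 − $465.48 = $7,165.32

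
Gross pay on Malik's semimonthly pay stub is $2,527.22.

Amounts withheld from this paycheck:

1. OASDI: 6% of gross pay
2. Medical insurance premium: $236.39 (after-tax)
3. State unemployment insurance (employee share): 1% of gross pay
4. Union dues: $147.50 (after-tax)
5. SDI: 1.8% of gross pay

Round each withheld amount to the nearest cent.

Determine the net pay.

SDI: $2,527.22 × 0.018 = $45.49
OASDI: $2,527.22 × 0.06 = $151.63
State unemployment insurance (employee share): $2,527.22 × 0.01 = $25.27
Medical insurance premium: $236.39
Union dues: $147.50
Total deductions = $45.49 + $151.63 + $25.27 + $236.39 + $147.50 = $606.28
Net pay = $2,527.22 − $606.28 = $1,920.94

$1,920.94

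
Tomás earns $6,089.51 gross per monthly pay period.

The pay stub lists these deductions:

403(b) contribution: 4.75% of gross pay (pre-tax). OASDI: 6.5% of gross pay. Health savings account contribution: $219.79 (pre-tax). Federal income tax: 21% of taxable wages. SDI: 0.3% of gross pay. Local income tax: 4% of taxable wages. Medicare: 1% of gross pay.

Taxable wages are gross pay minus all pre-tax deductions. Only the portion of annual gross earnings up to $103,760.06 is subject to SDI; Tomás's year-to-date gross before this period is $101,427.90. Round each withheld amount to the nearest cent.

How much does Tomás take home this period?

Health savings account contribution: $219.79
403(b) contribution: $6,089.51 × 0.0475 = $289.25
Pre-tax total = $219.79 + $289.25 = $509.04
Taxable wages = $6,089.51 − $509.04 = $5,580.47
Federal income tax: $5,580.47 × 0.21 = $1,171.90
Local income tax: $5,580.47 × 0.04 = $223.22
SDI: only $103,760.06 − $101,427.90 = $2,332.16 of this check is subject → $2,332.16 × 0.003 = $7.00
OASDI: $6,089.51 × 0.065 = $395.82
Medicare: $6,089.51 × 0.01 = $60.90
Total deductions = $219.79 + $289.25 + $1,171.90 + $223.22 + $7.00 + $395.82 + $60.90 = $2,367.88
Net pay = $6,089.51 − $2,367.88 = $3,721.63

$3,721.63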